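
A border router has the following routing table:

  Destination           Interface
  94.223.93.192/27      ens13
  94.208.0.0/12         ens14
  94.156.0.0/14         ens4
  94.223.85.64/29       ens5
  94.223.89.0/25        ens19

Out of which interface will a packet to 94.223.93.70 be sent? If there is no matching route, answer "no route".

Routes whose prefix contains 94.223.93.70:
  94.208.0.0/12 (94.208.0.0 - 94.223.255.255) -> ens14
More-specific entries that do NOT match:
  94.223.85.64/29 (94.223.85.64 - 94.223.85.71) does not contain 94.223.93.70
  94.223.93.192/27 (94.223.93.192 - 94.223.93.223) does not contain 94.223.93.70
  94.223.89.0/25 (94.223.89.0 - 94.223.89.127) does not contain 94.223.93.70
  94.156.0.0/14 (94.156.0.0 - 94.159.255.255) does not contain 94.223.93.70
Longest matching prefix is /12 -> interface ens14.

ens14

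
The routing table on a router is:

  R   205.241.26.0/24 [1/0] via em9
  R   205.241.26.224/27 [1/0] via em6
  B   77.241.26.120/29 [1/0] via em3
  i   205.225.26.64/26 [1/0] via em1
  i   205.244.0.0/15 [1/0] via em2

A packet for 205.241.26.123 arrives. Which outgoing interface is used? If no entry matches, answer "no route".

em9

Routes whose prefix contains 205.241.26.123:
  205.241.26.0/24 (205.241.26.0 - 205.241.26.255) -> em9
More-specific entries that do NOT match:
  77.241.26.120/29 (77.241.26.120 - 77.241.26.127) does not contain 205.241.26.123
  205.241.26.224/27 (205.241.26.224 - 205.241.26.255) does not contain 205.241.26.123
  205.225.26.64/26 (205.225.26.64 - 205.225.26.127) does not contain 205.241.26.123
Longest matching prefix is /24 -> interface em9.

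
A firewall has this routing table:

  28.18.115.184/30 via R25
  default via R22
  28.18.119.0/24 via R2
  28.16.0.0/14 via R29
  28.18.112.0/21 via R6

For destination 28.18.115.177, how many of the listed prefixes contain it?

3

Prefixes containing 28.18.115.177:
  0.0.0.0/0 (default, matches everything)
  28.16.0.0/14 (28.16.0.0 - 28.19.255.255)
  28.18.112.0/21 (28.18.112.0 - 28.18.119.255)
Total matching entries: 3.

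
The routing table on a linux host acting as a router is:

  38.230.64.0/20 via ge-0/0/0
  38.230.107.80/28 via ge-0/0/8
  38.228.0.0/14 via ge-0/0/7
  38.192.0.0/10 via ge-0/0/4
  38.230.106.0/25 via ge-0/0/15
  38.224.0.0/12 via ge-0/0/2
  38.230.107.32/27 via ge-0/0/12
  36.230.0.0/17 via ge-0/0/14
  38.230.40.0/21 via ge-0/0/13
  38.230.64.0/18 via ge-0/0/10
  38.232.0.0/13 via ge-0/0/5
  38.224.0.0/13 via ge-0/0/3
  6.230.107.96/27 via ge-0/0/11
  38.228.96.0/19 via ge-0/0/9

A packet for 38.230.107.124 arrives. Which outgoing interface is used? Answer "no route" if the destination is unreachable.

Routes whose prefix contains 38.230.107.124:
  38.192.0.0/10 (38.192.0.0 - 38.255.255.255) -> ge-0/0/4
  38.224.0.0/12 (38.224.0.0 - 38.239.255.255) -> ge-0/0/2
  38.224.0.0/13 (38.224.0.0 - 38.231.255.255) -> ge-0/0/3
  38.228.0.0/14 (38.228.0.0 - 38.231.255.255) -> ge-0/0/7
  38.230.64.0/18 (38.230.64.0 - 38.230.127.255) -> ge-0/0/10
More-specific entries that do NOT match:
  38.230.107.80/28 (38.230.107.80 - 38.230.107.95) does not contain 38.230.107.124
  38.230.107.32/27 (38.230.107.32 - 38.230.107.63) does not contain 38.230.107.124
  6.230.107.96/27 (6.230.107.96 - 6.230.107.127) does not contain 38.230.107.124
  38.230.106.0/25 (38.230.106.0 - 38.230.106.127) does not contain 38.230.107.124
  38.230.40.0/21 (38.230.40.0 - 38.230.47.255) does not contain 38.230.107.124
  38.230.64.0/20 (38.230.64.0 - 38.230.79.255) does not contain 38.230.107.124
  38.228.96.0/19 (38.228.96.0 - 38.228.127.255) does not contain 38.230.107.124
Longest matching prefix is /18 -> interface ge-0/0/10.

ge-0/0/10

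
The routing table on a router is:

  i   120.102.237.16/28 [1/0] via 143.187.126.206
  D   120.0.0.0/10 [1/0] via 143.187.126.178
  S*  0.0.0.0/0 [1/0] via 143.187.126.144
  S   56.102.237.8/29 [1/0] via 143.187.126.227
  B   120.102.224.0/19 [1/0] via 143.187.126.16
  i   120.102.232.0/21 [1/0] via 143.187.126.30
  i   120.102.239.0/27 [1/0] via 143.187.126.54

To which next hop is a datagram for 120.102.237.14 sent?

Routes whose prefix contains 120.102.237.14:
  0.0.0.0/0 (default, matches everything) -> 143.187.126.144
  120.102.224.0/19 (120.102.224.0 - 120.102.255.255) -> 143.187.126.16
  120.102.232.0/21 (120.102.232.0 - 120.102.239.255) -> 143.187.126.30
More-specific entries that do NOT match:
  56.102.237.8/29 (56.102.237.8 - 56.102.237.15) does not contain 120.102.237.14
  120.102.237.16/28 (120.102.237.16 - 120.102.237.31) does not contain 120.102.237.14
  120.102.239.0/27 (120.102.239.0 - 120.102.239.31) does not contain 120.102.237.14
Longest matching prefix is /21 -> next hop 143.187.126.30.

143.187.126.30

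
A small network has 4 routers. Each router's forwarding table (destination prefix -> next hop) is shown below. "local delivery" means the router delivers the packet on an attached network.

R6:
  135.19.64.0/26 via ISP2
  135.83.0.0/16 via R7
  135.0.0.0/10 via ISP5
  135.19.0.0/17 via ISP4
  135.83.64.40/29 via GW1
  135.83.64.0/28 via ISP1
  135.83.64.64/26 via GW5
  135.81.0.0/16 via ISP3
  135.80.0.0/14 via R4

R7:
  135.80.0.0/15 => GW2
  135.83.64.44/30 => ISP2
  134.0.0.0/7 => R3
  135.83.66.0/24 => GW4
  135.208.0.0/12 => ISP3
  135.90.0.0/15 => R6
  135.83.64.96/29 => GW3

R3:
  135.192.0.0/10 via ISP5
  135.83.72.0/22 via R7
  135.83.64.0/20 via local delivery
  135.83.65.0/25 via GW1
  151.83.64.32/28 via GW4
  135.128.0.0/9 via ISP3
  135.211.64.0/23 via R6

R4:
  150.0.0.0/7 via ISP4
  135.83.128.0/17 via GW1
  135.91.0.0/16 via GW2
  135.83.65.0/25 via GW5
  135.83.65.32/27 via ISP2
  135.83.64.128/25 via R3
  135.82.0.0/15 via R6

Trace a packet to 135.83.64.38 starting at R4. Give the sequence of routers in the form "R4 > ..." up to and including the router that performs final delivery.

At R4: longest match for 135.83.64.38 is 135.82.0.0/15 -> R6
At R6: longest match for 135.83.64.38 is 135.83.0.0/16 -> R7
At R7: longest match for 135.83.64.38 is 134.0.0.0/7 -> R3
At R3: longest match for 135.83.64.38 is 135.83.64.0/20 -> local delivery

R4 > R6 > R7 > R3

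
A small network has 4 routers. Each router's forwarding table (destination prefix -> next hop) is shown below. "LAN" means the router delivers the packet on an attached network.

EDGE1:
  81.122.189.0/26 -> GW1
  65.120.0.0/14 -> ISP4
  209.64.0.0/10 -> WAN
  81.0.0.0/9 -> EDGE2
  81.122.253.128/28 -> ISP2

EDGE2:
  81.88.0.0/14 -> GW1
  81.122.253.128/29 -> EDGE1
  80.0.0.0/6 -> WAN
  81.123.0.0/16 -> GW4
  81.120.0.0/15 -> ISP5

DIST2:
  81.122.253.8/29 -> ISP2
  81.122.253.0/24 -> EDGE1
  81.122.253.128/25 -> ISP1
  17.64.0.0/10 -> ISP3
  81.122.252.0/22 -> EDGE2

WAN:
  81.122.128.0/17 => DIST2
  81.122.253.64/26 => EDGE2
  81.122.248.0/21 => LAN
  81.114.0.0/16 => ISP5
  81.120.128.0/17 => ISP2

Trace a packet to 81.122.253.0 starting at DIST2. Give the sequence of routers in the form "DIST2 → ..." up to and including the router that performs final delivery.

At DIST2: longest match for 81.122.253.0 is 81.122.253.0/24 -> EDGE1
At EDGE1: longest match for 81.122.253.0 is 81.0.0.0/9 -> EDGE2
At EDGE2: longest match for 81.122.253.0 is 80.0.0.0/6 -> WAN
At WAN: longest match for 81.122.253.0 is 81.122.248.0/21 -> LAN

DIST2 → EDGE1 → EDGE2 → WAN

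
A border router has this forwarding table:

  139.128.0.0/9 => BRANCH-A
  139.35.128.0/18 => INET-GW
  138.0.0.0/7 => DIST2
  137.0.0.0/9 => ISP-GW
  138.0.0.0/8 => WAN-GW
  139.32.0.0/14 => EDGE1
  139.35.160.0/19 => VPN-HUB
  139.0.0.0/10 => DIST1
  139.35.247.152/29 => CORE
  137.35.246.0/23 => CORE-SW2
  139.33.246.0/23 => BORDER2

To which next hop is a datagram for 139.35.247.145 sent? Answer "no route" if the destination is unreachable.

Routes whose prefix contains 139.35.247.145:
  138.0.0.0/7 (138.0.0.0 - 139.255.255.255) -> DIST2
  139.0.0.0/10 (139.0.0.0 - 139.63.255.255) -> DIST1
  139.32.0.0/14 (139.32.0.0 - 139.35.255.255) -> EDGE1
More-specific entries that do NOT match:
  139.35.247.152/29 (139.35.247.152 - 139.35.247.159) does not contain 139.35.247.145
  137.35.246.0/23 (137.35.246.0 - 137.35.247.255) does not contain 139.35.247.145
  139.33.246.0/23 (139.33.246.0 - 139.33.247.255) does not contain 139.35.247.145
  139.35.160.0/19 (139.35.160.0 - 139.35.191.255) does not contain 139.35.247.145
  139.35.128.0/18 (139.35.128.0 - 139.35.191.255) does not contain 139.35.247.145
Longest matching prefix is /14 -> next hop EDGE1.

EDGE1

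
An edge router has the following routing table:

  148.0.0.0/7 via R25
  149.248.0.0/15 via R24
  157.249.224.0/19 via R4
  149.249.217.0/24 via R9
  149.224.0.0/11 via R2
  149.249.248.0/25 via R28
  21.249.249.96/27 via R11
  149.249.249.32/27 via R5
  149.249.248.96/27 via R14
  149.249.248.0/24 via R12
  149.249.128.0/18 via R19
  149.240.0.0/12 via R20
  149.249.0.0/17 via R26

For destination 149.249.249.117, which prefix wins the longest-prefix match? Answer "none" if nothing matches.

Entries matching 149.249.249.117:
  148.0.0.0/7 (148.0.0.0 - 149.255.255.255)
  149.224.0.0/11 (149.224.0.0 - 149.255.255.255)
  149.240.0.0/12 (149.240.0.0 - 149.255.255.255)
  149.248.0.0/15 (149.248.0.0 - 149.249.255.255)
Most specific is 149.248.0.0/15.

149.248.0.0/15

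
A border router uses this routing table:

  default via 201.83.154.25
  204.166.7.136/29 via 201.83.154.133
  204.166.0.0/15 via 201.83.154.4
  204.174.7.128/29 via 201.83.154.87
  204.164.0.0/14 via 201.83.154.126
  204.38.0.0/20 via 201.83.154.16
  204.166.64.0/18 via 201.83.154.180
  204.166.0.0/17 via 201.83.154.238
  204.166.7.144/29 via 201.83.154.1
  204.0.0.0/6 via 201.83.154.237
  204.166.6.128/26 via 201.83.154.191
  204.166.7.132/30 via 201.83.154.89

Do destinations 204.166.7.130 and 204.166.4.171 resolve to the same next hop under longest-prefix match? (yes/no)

yes

204.166.7.130: longest match 204.166.0.0/17 -> 201.83.154.238
204.166.4.171: longest match 204.166.0.0/17 -> 201.83.154.238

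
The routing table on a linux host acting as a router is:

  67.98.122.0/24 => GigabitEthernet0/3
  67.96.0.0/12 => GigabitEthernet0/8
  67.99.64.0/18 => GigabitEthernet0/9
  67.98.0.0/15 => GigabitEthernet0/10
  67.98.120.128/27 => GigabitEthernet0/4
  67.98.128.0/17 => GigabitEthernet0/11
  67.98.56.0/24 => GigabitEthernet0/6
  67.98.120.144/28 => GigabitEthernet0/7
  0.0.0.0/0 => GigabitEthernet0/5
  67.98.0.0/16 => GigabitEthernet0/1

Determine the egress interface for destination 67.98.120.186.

Routes whose prefix contains 67.98.120.186:
  0.0.0.0/0 (default, matches everything) -> GigabitEthernet0/5
  67.96.0.0/12 (67.96.0.0 - 67.111.255.255) -> GigabitEthernet0/8
  67.98.0.0/15 (67.98.0.0 - 67.99.255.255) -> GigabitEthernet0/10
  67.98.0.0/16 (67.98.0.0 - 67.98.255.255) -> GigabitEthernet0/1
More-specific entries that do NOT match:
  67.98.120.144/28 (67.98.120.144 - 67.98.120.159) does not contain 67.98.120.186
  67.98.120.128/27 (67.98.120.128 - 67.98.120.159) does not contain 67.98.120.186
  67.98.122.0/24 (67.98.122.0 - 67.98.122.255) does not contain 67.98.120.186
  67.98.56.0/24 (67.98.56.0 - 67.98.56.255) does not contain 67.98.120.186
  67.99.64.0/18 (67.99.64.0 - 67.99.127.255) does not contain 67.98.120.186
  67.98.128.0/17 (67.98.128.0 - 67.98.255.255) does not contain 67.98.120.186
Longest matching prefix is /16 -> interface GigabitEthernet0/1.

GigabitEthernet0/1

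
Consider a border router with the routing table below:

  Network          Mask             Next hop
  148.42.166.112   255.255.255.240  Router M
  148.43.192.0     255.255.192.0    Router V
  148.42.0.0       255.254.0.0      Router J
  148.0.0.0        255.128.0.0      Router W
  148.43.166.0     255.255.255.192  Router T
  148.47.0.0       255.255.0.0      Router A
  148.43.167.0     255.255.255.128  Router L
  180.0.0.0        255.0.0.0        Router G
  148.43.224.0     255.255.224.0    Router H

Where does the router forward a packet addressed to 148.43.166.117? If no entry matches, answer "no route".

Router J

Routes whose prefix contains 148.43.166.117:
  148.0.0.0/9 (148.0.0.0 - 148.127.255.255) -> Router W
  148.42.0.0/15 (148.42.0.0 - 148.43.255.255) -> Router J
More-specific entries that do NOT match:
  148.42.166.112/28 (148.42.166.112 - 148.42.166.127) does not contain 148.43.166.117
  148.43.166.0/26 (148.43.166.0 - 148.43.166.63) does not contain 148.43.166.117
  148.43.167.0/25 (148.43.167.0 - 148.43.167.127) does not contain 148.43.166.117
  148.43.224.0/19 (148.43.224.0 - 148.43.255.255) does not contain 148.43.166.117
  148.43.192.0/18 (148.43.192.0 - 148.43.255.255) does not contain 148.43.166.117
  148.47.0.0/16 (148.47.0.0 - 148.47.255.255) does not contain 148.43.166.117
Longest matching prefix is /15 -> next hop Router J.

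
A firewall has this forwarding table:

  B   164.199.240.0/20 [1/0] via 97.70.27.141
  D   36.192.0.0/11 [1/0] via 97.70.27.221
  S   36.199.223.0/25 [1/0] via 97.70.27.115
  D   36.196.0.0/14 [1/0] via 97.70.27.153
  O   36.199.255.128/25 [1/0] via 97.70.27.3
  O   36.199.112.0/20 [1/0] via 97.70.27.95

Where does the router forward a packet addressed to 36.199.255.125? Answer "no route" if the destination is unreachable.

Routes whose prefix contains 36.199.255.125:
  36.192.0.0/11 (36.192.0.0 - 36.223.255.255) -> 97.70.27.221
  36.196.0.0/14 (36.196.0.0 - 36.199.255.255) -> 97.70.27.153
More-specific entries that do NOT match:
  36.199.223.0/25 (36.199.223.0 - 36.199.223.127) does not contain 36.199.255.125
  36.199.255.128/25 (36.199.255.128 - 36.199.255.255) does not contain 36.199.255.125
  164.199.240.0/20 (164.199.240.0 - 164.199.255.255) does not contain 36.199.255.125
  36.199.112.0/20 (36.199.112.0 - 36.199.127.255) does not contain 36.199.255.125
Longest matching prefix is /14 -> next hop 97.70.27.153.

97.70.27.153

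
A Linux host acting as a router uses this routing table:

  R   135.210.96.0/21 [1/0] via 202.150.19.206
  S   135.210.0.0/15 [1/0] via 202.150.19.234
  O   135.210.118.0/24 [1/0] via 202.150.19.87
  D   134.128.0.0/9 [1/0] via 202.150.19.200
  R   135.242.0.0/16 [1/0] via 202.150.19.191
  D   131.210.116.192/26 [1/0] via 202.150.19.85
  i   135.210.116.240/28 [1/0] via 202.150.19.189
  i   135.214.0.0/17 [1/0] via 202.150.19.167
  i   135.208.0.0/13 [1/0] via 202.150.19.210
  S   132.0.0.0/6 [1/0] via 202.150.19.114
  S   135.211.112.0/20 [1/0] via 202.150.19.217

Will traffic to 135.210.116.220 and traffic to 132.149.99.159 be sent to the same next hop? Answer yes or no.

no

135.210.116.220: longest match 135.210.0.0/15 -> 202.150.19.234
132.149.99.159: longest match 132.0.0.0/6 -> 202.150.19.114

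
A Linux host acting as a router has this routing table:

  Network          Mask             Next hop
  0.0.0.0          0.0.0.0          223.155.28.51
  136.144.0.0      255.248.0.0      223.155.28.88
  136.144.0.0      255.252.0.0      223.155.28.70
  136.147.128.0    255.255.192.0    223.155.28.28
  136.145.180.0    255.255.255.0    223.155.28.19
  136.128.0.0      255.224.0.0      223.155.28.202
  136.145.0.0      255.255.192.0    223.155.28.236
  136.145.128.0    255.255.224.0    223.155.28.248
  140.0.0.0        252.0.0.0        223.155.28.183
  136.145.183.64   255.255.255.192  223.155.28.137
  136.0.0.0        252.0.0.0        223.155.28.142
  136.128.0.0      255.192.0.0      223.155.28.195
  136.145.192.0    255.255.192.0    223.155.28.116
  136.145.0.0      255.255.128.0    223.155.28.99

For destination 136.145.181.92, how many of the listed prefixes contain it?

Prefixes containing 136.145.181.92:
  0.0.0.0/0 (default, matches everything)
  136.0.0.0/6 (136.0.0.0 - 139.255.255.255)
  136.128.0.0/10 (136.128.0.0 - 136.191.255.255)
  136.128.0.0/11 (136.128.0.0 - 136.159.255.255)
  136.144.0.0/13 (136.144.0.0 - 136.151.255.255)
  136.144.0.0/14 (136.144.0.0 - 136.147.255.255)
Total matching entries: 6.

6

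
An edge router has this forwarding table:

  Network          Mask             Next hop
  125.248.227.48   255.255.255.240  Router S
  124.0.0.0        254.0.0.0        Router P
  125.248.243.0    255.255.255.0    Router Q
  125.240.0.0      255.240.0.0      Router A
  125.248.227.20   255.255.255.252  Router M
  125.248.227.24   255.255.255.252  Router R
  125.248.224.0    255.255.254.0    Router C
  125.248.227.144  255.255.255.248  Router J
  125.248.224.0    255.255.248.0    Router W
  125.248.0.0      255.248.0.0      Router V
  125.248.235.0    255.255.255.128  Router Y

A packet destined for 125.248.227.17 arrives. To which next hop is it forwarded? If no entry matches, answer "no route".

Routes whose prefix contains 125.248.227.17:
  124.0.0.0/7 (124.0.0.0 - 125.255.255.255) -> Router P
  125.240.0.0/12 (125.240.0.0 - 125.255.255.255) -> Router A
  125.248.0.0/13 (125.248.0.0 - 125.255.255.255) -> Router V
  125.248.224.0/21 (125.248.224.0 - 125.248.231.255) -> Router W
More-specific entries that do NOT match:
  125.248.227.20/30 (125.248.227.20 - 125.248.227.23) does not contain 125.248.227.17
  125.248.227.24/30 (125.248.227.24 - 125.248.227.27) does not contain 125.248.227.17
  125.248.227.144/29 (125.248.227.144 - 125.248.227.151) does not contain 125.248.227.17
  125.248.227.48/28 (125.248.227.48 - 125.248.227.63) does not contain 125.248.227.17
  125.248.235.0/25 (125.248.235.0 - 125.248.235.127) does not contain 125.248.227.17
  125.248.243.0/24 (125.248.243.0 - 125.248.243.255) does not contain 125.248.227.17
  125.248.224.0/23 (125.248.224.0 - 125.248.225.255) does not contain 125.248.227.17
Longest matching prefix is /21 -> next hop Router W.

Router W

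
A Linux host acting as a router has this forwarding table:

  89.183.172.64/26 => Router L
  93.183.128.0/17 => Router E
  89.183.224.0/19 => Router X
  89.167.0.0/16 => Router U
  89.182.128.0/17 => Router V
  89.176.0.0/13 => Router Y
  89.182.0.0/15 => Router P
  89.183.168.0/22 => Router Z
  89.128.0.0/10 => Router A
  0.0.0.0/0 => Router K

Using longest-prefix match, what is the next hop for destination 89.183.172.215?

Routes whose prefix contains 89.183.172.215:
  0.0.0.0/0 (default, matches everything) -> Router K
  89.128.0.0/10 (89.128.0.0 - 89.191.255.255) -> Router A
  89.176.0.0/13 (89.176.0.0 - 89.183.255.255) -> Router Y
  89.182.0.0/15 (89.182.0.0 - 89.183.255.255) -> Router P
More-specific entries that do NOT match:
  89.183.172.64/26 (89.183.172.64 - 89.183.172.127) does not contain 89.183.172.215
  89.183.168.0/22 (89.183.168.0 - 89.183.171.255) does not contain 89.183.172.215
  89.183.224.0/19 (89.183.224.0 - 89.183.255.255) does not contain 89.183.172.215
  93.183.128.0/17 (93.183.128.0 - 93.183.255.255) does not contain 89.183.172.215
  89.182.128.0/17 (89.182.128.0 - 89.182.255.255) does not contain 89.183.172.215
  89.167.0.0/16 (89.167.0.0 - 89.167.255.255) does not contain 89.183.172.215
Longest matching prefix is /15 -> next hop Router P.

Router P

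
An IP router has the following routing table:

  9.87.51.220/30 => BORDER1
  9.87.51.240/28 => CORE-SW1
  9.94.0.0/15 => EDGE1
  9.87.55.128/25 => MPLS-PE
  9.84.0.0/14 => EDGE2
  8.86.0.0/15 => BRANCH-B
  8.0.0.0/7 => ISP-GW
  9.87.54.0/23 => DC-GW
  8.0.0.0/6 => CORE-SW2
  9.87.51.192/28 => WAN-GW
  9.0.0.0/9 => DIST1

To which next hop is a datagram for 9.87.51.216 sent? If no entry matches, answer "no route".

EDGE2

Routes whose prefix contains 9.87.51.216:
  8.0.0.0/6 (8.0.0.0 - 11.255.255.255) -> CORE-SW2
  8.0.0.0/7 (8.0.0.0 - 9.255.255.255) -> ISP-GW
  9.0.0.0/9 (9.0.0.0 - 9.127.255.255) -> DIST1
  9.84.0.0/14 (9.84.0.0 - 9.87.255.255) -> EDGE2
More-specific entries that do NOT match:
  9.87.51.220/30 (9.87.51.220 - 9.87.51.223) does not contain 9.87.51.216
  9.87.51.240/28 (9.87.51.240 - 9.87.51.255) does not contain 9.87.51.216
  9.87.51.192/28 (9.87.51.192 - 9.87.51.207) does not contain 9.87.51.216
  9.87.55.128/25 (9.87.55.128 - 9.87.55.255) does not contain 9.87.51.216
  9.87.54.0/23 (9.87.54.0 - 9.87.55.255) does not contain 9.87.51.216
  9.94.0.0/15 (9.94.0.0 - 9.95.255.255) does not contain 9.87.51.216
  8.86.0.0/15 (8.86.0.0 - 8.87.255.255) does not contain 9.87.51.216
Longest matching prefix is /14 -> next hop EDGE2.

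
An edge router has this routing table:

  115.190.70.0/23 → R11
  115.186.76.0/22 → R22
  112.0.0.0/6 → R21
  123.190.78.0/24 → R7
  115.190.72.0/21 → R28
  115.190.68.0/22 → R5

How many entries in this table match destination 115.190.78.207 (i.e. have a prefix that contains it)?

Prefixes containing 115.190.78.207:
  112.0.0.0/6 (112.0.0.0 - 115.255.255.255)
  115.190.72.0/21 (115.190.72.0 - 115.190.79.255)
Total matching entries: 2.

2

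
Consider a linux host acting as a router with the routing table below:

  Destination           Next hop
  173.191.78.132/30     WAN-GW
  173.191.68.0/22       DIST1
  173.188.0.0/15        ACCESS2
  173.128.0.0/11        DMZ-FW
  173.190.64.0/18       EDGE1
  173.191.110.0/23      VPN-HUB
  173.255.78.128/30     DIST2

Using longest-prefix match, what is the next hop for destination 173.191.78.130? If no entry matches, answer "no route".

No entry's prefix contains 173.191.78.130; there is no default route.

no route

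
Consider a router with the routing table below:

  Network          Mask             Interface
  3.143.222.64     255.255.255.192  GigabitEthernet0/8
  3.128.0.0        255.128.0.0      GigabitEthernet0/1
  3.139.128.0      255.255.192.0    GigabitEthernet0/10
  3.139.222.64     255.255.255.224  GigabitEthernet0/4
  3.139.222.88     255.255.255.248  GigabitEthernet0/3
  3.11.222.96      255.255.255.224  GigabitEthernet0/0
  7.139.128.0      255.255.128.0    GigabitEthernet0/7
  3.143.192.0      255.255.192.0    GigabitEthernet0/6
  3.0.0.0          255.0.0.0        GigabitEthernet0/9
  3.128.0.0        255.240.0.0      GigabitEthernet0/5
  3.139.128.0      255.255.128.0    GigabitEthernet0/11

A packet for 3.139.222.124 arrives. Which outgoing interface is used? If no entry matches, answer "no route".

GigabitEthernet0/11

Routes whose prefix contains 3.139.222.124:
  3.0.0.0/8 (3.0.0.0 - 3.255.255.255) -> GigabitEthernet0/9
  3.128.0.0/9 (3.128.0.0 - 3.255.255.255) -> GigabitEthernet0/1
  3.128.0.0/12 (3.128.0.0 - 3.143.255.255) -> GigabitEthernet0/5
  3.139.128.0/17 (3.139.128.0 - 3.139.255.255) -> GigabitEthernet0/11
More-specific entries that do NOT match:
  3.139.222.88/29 (3.139.222.88 - 3.139.222.95) does not contain 3.139.222.124
  3.139.222.64/27 (3.139.222.64 - 3.139.222.95) does not contain 3.139.222.124
  3.11.222.96/27 (3.11.222.96 - 3.11.222.127) does not contain 3.139.222.124
  3.143.222.64/26 (3.143.222.64 - 3.143.222.127) does not contain 3.139.222.124
  3.139.128.0/18 (3.139.128.0 - 3.139.191.255) does not contain 3.139.222.124
  3.143.192.0/18 (3.143.192.0 - 3.143.255.255) does not contain 3.139.222.124
Longest matching prefix is /17 -> interface GigabitEthernet0/11.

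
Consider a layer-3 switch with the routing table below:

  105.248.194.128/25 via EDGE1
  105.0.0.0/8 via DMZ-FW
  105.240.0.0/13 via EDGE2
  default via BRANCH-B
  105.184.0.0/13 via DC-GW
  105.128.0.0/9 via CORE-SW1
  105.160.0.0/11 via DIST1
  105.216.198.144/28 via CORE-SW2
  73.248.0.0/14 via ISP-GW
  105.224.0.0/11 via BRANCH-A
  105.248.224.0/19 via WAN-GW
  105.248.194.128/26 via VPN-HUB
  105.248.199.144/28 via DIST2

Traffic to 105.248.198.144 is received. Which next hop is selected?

BRANCH-A

Routes whose prefix contains 105.248.198.144:
  0.0.0.0/0 (default, matches everything) -> BRANCH-B
  105.0.0.0/8 (105.0.0.0 - 105.255.255.255) -> DMZ-FW
  105.128.0.0/9 (105.128.0.0 - 105.255.255.255) -> CORE-SW1
  105.224.0.0/11 (105.224.0.0 - 105.255.255.255) -> BRANCH-A
More-specific entries that do NOT match:
  105.216.198.144/28 (105.216.198.144 - 105.216.198.159) does not contain 105.248.198.144
  105.248.199.144/28 (105.248.199.144 - 105.248.199.159) does not contain 105.248.198.144
  105.248.194.128/26 (105.248.194.128 - 105.248.194.191) does not contain 105.248.198.144
  105.248.194.128/25 (105.248.194.128 - 105.248.194.255) does not contain 105.248.198.144
  105.248.224.0/19 (105.248.224.0 - 105.248.255.255) does not contain 105.248.198.144
  73.248.0.0/14 (73.248.0.0 - 73.251.255.255) does not contain 105.248.198.144
  105.240.0.0/13 (105.240.0.0 - 105.247.255.255) does not contain 105.248.198.144
  105.184.0.0/13 (105.184.0.0 - 105.191.255.255) does not contain 105.248.198.144
Longest matching prefix is /11 -> next hop BRANCH-A.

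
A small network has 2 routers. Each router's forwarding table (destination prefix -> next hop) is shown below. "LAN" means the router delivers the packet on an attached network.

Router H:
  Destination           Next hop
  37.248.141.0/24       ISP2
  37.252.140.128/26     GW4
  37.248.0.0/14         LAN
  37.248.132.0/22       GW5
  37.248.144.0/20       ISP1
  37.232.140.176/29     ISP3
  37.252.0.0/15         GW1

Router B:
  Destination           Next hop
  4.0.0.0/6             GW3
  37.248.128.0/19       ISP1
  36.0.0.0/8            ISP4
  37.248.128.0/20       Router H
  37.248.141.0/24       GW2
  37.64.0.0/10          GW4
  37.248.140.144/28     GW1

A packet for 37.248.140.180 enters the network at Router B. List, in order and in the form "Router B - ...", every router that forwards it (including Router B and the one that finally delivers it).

Router B - Router H

At Router B: longest match for 37.248.140.180 is 37.248.128.0/20 -> Router H
At Router H: longest match for 37.248.140.180 is 37.248.0.0/14 -> LAN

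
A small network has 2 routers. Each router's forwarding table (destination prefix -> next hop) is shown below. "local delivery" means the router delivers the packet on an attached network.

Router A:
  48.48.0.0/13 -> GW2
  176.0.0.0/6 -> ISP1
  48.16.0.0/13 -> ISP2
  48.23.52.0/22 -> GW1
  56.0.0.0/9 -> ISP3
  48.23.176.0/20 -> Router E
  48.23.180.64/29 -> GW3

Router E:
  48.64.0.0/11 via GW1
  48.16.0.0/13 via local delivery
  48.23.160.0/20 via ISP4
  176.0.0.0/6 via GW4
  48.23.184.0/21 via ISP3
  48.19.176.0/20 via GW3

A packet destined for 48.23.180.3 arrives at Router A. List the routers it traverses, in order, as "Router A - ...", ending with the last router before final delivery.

Router A - Router E

At Router A: longest match for 48.23.180.3 is 48.23.176.0/20 -> Router E
At Router E: longest match for 48.23.180.3 is 48.16.0.0/13 -> local delivery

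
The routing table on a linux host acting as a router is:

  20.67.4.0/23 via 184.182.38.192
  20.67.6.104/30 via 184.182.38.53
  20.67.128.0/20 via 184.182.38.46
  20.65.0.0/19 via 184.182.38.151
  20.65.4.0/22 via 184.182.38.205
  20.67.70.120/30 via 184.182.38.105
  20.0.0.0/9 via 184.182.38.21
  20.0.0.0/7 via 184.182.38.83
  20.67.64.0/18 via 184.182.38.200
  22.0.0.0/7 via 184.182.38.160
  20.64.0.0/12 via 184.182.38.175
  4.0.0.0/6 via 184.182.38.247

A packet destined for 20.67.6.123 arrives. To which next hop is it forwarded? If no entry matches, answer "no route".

Routes whose prefix contains 20.67.6.123:
  20.0.0.0/7 (20.0.0.0 - 21.255.255.255) -> 184.182.38.83
  20.0.0.0/9 (20.0.0.0 - 20.127.255.255) -> 184.182.38.21
  20.64.0.0/12 (20.64.0.0 - 20.79.255.255) -> 184.182.38.175
More-specific entries that do NOT match:
  20.67.6.104/30 (20.67.6.104 - 20.67.6.107) does not contain 20.67.6.123
  20.67.70.120/30 (20.67.70.120 - 20.67.70.123) does not contain 20.67.6.123
  20.67.4.0/23 (20.67.4.0 - 20.67.5.255) does not contain 20.67.6.123
  20.65.4.0/22 (20.65.4.0 - 20.65.7.255) does not contain 20.67.6.123
  20.67.128.0/20 (20.67.128.0 - 20.67.143.255) does not contain 20.67.6.123
  20.65.0.0/19 (20.65.0.0 - 20.65.31.255) does not contain 20.67.6.123
  20.67.64.0/18 (20.67.64.0 - 20.67.127.255) does not contain 20.67.6.123
Longest matching prefix is /12 -> next hop 184.182.38.175.

184.182.38.175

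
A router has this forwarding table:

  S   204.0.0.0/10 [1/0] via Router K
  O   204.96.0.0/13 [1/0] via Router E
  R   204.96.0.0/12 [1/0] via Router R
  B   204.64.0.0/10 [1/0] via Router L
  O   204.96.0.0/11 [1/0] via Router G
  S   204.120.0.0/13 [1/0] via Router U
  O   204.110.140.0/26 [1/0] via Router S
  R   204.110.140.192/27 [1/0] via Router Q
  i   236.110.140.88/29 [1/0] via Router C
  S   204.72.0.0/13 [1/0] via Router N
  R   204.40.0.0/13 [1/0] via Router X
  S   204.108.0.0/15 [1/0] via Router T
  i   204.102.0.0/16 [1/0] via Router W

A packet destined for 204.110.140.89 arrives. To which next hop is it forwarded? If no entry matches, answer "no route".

Routes whose prefix contains 204.110.140.89:
  204.64.0.0/10 (204.64.0.0 - 204.127.255.255) -> Router L
  204.96.0.0/11 (204.96.0.0 - 204.127.255.255) -> Router G
  204.96.0.0/12 (204.96.0.0 - 204.111.255.255) -> Router R
More-specific entries that do NOT match:
  236.110.140.88/29 (236.110.140.88 - 236.110.140.95) does not contain 204.110.140.89
  204.110.140.192/27 (204.110.140.192 - 204.110.140.223) does not contain 204.110.140.89
  204.110.140.0/26 (204.110.140.0 - 204.110.140.63) does not contain 204.110.140.89
  204.102.0.0/16 (204.102.0.0 - 204.102.255.255) does not contain 204.110.140.89
  204.108.0.0/15 (204.108.0.0 - 204.109.255.255) does not contain 204.110.140.89
  204.96.0.0/13 (204.96.0.0 - 204.103.255.255) does not contain 204.110.140.89
  204.120.0.0/13 (204.120.0.0 - 204.127.255.255) does not contain 204.110.140.89
  204.72.0.0/13 (204.72.0.0 - 204.79.255.255) does not contain 204.110.140.89
  204.40.0.0/13 (204.40.0.0 - 204.47.255.255) does not contain 204.110.140.89
Longest matching prefix is /12 -> next hop Router R.

Router R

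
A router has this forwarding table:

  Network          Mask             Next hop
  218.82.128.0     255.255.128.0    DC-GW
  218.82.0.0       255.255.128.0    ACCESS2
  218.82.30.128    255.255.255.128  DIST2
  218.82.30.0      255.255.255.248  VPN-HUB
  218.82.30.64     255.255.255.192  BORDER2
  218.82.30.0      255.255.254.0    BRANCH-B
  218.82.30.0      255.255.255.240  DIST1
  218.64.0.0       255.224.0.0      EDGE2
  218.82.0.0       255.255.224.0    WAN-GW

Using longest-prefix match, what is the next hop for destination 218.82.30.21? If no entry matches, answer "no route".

BRANCH-B

Routes whose prefix contains 218.82.30.21:
  218.64.0.0/11 (218.64.0.0 - 218.95.255.255) -> EDGE2
  218.82.0.0/17 (218.82.0.0 - 218.82.127.255) -> ACCESS2
  218.82.0.0/19 (218.82.0.0 - 218.82.31.255) -> WAN-GW
  218.82.30.0/23 (218.82.30.0 - 218.82.31.255) -> BRANCH-B
More-specific entries that do NOT match:
  218.82.30.0/29 (218.82.30.0 - 218.82.30.7) does not contain 218.82.30.21
  218.82.30.0/28 (218.82.30.0 - 218.82.30.15) does not contain 218.82.30.21
  218.82.30.64/26 (218.82.30.64 - 218.82.30.127) does not contain 218.82.30.21
  218.82.30.128/25 (218.82.30.128 - 218.82.30.255) does not contain 218.82.30.21
Longest matching prefix is /23 -> next hop BRANCH-B.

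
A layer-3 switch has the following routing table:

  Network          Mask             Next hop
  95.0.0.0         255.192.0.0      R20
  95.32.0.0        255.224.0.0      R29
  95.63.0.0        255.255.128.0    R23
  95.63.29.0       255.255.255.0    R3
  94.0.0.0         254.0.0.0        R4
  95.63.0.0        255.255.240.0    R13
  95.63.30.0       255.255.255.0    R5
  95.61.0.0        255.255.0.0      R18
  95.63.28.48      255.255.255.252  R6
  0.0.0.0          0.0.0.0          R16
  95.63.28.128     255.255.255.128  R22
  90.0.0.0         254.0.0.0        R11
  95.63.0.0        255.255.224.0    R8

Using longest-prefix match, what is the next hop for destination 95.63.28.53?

Routes whose prefix contains 95.63.28.53:
  0.0.0.0/0 (default, matches everything) -> R16
  94.0.0.0/7 (94.0.0.0 - 95.255.255.255) -> R4
  95.0.0.0/10 (95.0.0.0 - 95.63.255.255) -> R20
  95.32.0.0/11 (95.32.0.0 - 95.63.255.255) -> R29
  95.63.0.0/17 (95.63.0.0 - 95.63.127.255) -> R23
  95.63.0.0/19 (95.63.0.0 - 95.63.31.255) -> R8
More-specific entries that do NOT match:
  95.63.28.48/30 (95.63.28.48 - 95.63.28.51) does not contain 95.63.28.53
  95.63.28.128/25 (95.63.28.128 - 95.63.28.255) does not contain 95.63.28.53
  95.63.29.0/24 (95.63.29.0 - 95.63.29.255) does not contain 95.63.28.53
  95.63.30.0/24 (95.63.30.0 - 95.63.30.255) does not contain 95.63.28.53
  95.63.0.0/20 (95.63.0.0 - 95.63.15.255) does not contain 95.63.28.53
Longest matching prefix is /19 -> next hop R8.

R8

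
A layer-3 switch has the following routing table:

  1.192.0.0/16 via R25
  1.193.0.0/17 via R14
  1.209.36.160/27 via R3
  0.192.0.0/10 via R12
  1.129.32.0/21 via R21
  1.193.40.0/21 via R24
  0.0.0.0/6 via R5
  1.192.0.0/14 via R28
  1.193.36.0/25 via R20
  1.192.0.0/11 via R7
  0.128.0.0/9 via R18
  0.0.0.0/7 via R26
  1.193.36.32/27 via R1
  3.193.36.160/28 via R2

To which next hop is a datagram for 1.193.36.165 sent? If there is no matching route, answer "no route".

R14

Routes whose prefix contains 1.193.36.165:
  0.0.0.0/6 (0.0.0.0 - 3.255.255.255) -> R5
  0.0.0.0/7 (0.0.0.0 - 1.255.255.255) -> R26
  1.192.0.0/11 (1.192.0.0 - 1.223.255.255) -> R7
  1.192.0.0/14 (1.192.0.0 - 1.195.255.255) -> R28
  1.193.0.0/17 (1.193.0.0 - 1.193.127.255) -> R14
More-specific entries that do NOT match:
  3.193.36.160/28 (3.193.36.160 - 3.193.36.175) does not contain 1.193.36.165
  1.209.36.160/27 (1.209.36.160 - 1.209.36.191) does not contain 1.193.36.165
  1.193.36.32/27 (1.193.36.32 - 1.193.36.63) does not contain 1.193.36.165
  1.193.36.0/25 (1.193.36.0 - 1.193.36.127) does not contain 1.193.36.165
  1.129.32.0/21 (1.129.32.0 - 1.129.39.255) does not contain 1.193.36.165
  1.193.40.0/21 (1.193.40.0 - 1.193.47.255) does not contain 1.193.36.165
Longest matching prefix is /17 -> next hop R14.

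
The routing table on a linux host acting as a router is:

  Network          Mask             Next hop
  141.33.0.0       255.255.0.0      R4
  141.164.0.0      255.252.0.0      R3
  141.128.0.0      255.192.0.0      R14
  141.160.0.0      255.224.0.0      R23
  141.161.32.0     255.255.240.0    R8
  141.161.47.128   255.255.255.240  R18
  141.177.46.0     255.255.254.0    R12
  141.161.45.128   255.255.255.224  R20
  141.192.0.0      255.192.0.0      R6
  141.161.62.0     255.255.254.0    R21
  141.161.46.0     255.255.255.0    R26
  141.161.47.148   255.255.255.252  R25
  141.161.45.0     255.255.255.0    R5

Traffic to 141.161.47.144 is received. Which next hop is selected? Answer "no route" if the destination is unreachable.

Routes whose prefix contains 141.161.47.144:
  141.128.0.0/10 (141.128.0.0 - 141.191.255.255) -> R14
  141.160.0.0/11 (141.160.0.0 - 141.191.255.255) -> R23
  141.161.32.0/20 (141.161.32.0 - 141.161.47.255) -> R8
More-specific entries that do NOT match:
  141.161.47.148/30 (141.161.47.148 - 141.161.47.151) does not contain 141.161.47.144
  141.161.47.128/28 (141.161.47.128 - 141.161.47.143) does not contain 141.161.47.144
  141.161.45.128/27 (141.161.45.128 - 141.161.45.159) does not contain 141.161.47.144
  141.161.46.0/24 (141.161.46.0 - 141.161.46.255) does not contain 141.161.47.144
  141.161.45.0/24 (141.161.45.0 - 141.161.45.255) does not contain 141.161.47.144
  141.177.46.0/23 (141.177.46.0 - 141.177.47.255) does not contain 141.161.47.144
  141.161.62.0/23 (141.161.62.0 - 141.161.63.255) does not contain 141.161.47.144
Longest matching prefix is /20 -> next hop R8.

R8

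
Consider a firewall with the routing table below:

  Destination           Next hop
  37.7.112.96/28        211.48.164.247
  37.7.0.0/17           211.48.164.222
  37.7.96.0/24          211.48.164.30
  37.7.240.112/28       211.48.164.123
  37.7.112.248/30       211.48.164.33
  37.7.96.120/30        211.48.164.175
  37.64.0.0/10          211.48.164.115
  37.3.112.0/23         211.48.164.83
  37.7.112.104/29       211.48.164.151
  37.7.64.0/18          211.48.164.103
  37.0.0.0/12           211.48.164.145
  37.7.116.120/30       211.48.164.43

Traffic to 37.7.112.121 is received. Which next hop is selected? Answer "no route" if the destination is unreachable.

211.48.164.103

Routes whose prefix contains 37.7.112.121:
  37.0.0.0/12 (37.0.0.0 - 37.15.255.255) -> 211.48.164.145
  37.7.0.0/17 (37.7.0.0 - 37.7.127.255) -> 211.48.164.222
  37.7.64.0/18 (37.7.64.0 - 37.7.127.255) -> 211.48.164.103
More-specific entries that do NOT match:
  37.7.112.248/30 (37.7.112.248 - 37.7.112.251) does not contain 37.7.112.121
  37.7.96.120/30 (37.7.96.120 - 37.7.96.123) does not contain 37.7.112.121
  37.7.116.120/30 (37.7.116.120 - 37.7.116.123) does not contain 37.7.112.121
  37.7.112.104/29 (37.7.112.104 - 37.7.112.111) does not contain 37.7.112.121
  37.7.112.96/28 (37.7.112.96 - 37.7.112.111) does not contain 37.7.112.121
  37.7.240.112/28 (37.7.240.112 - 37.7.240.127) does not contain 37.7.112.121
  37.7.96.0/24 (37.7.96.0 - 37.7.96.255) does not contain 37.7.112.121
  37.3.112.0/23 (37.3.112.0 - 37.3.113.255) does not contain 37.7.112.121
Longest matching prefix is /18 -> next hop 211.48.164.103.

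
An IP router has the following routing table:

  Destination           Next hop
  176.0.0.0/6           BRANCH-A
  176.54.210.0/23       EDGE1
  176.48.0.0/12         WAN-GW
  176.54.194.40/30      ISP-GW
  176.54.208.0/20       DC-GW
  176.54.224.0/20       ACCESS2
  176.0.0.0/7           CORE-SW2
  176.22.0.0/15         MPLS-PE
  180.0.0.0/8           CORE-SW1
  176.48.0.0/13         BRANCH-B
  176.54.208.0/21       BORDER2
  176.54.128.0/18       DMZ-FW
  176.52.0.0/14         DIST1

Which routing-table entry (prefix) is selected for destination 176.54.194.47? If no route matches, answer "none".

176.52.0.0/14

Entries matching 176.54.194.47:
  176.0.0.0/6 (176.0.0.0 - 179.255.255.255)
  176.0.0.0/7 (176.0.0.0 - 177.255.255.255)
  176.48.0.0/12 (176.48.0.0 - 176.63.255.255)
  176.48.0.0/13 (176.48.0.0 - 176.55.255.255)
  176.52.0.0/14 (176.52.0.0 - 176.55.255.255)
Most specific is 176.52.0.0/14.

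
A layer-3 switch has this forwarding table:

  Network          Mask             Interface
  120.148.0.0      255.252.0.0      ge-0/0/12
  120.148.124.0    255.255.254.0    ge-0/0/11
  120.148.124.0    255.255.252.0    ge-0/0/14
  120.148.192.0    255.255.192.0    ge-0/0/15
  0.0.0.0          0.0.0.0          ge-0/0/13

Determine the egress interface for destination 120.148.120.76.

Routes whose prefix contains 120.148.120.76:
  0.0.0.0/0 (default, matches everything) -> ge-0/0/13
  120.148.0.0/14 (120.148.0.0 - 120.151.255.255) -> ge-0/0/12
More-specific entries that do NOT match:
  120.148.124.0/23 (120.148.124.0 - 120.148.125.255) does not contain 120.148.120.76
  120.148.124.0/22 (120.148.124.0 - 120.148.127.255) does not contain 120.148.120.76
  120.148.192.0/18 (120.148.192.0 - 120.148.255.255) does not contain 120.148.120.76
Longest matching prefix is /14 -> interface ge-0/0/12.

ge-0/0/12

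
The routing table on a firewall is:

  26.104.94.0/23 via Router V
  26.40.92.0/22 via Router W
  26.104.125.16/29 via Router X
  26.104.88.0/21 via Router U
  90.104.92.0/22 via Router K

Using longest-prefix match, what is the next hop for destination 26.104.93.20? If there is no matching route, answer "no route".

Router U

Routes whose prefix contains 26.104.93.20:
  26.104.88.0/21 (26.104.88.0 - 26.104.95.255) -> Router U
More-specific entries that do NOT match:
  26.104.125.16/29 (26.104.125.16 - 26.104.125.23) does not contain 26.104.93.20
  26.104.94.0/23 (26.104.94.0 - 26.104.95.255) does not contain 26.104.93.20
  26.40.92.0/22 (26.40.92.0 - 26.40.95.255) does not contain 26.104.93.20
  90.104.92.0/22 (90.104.92.0 - 90.104.95.255) does not contain 26.104.93.20
Longest matching prefix is /21 -> next hop Router U.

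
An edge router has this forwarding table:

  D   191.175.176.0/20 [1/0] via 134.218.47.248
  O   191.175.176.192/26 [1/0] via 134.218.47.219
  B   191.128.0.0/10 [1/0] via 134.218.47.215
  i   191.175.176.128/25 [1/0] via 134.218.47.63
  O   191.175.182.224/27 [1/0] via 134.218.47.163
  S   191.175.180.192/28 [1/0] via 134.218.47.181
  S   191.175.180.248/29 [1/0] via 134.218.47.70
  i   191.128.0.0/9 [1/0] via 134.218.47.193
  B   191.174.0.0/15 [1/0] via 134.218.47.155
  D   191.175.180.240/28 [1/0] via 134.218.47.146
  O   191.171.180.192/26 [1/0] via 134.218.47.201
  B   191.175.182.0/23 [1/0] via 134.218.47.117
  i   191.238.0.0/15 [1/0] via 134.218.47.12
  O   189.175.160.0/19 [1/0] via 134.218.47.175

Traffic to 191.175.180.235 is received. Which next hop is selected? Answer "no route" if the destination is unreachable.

Routes whose prefix contains 191.175.180.235:
  191.128.0.0/9 (191.128.0.0 - 191.255.255.255) -> 134.218.47.193
  191.128.0.0/10 (191.128.0.0 - 191.191.255.255) -> 134.218.47.215
  191.174.0.0/15 (191.174.0.0 - 191.175.255.255) -> 134.218.47.155
  191.175.176.0/20 (191.175.176.0 - 191.175.191.255) -> 134.218.47.248
More-specific entries that do NOT match:
  191.175.180.248/29 (191.175.180.248 - 191.175.180.255) does not contain 191.175.180.235
  191.175.180.192/28 (191.175.180.192 - 191.175.180.207) does not contain 191.175.180.235
  191.175.180.240/28 (191.175.180.240 - 191.175.180.255) does not contain 191.175.180.235
  191.175.182.224/27 (191.175.182.224 - 191.175.182.255) does not contain 191.175.180.235
  191.175.176.192/26 (191.175.176.192 - 191.175.176.255) does not contain 191.175.180.235
  191.171.180.192/26 (191.171.180.192 - 191.171.180.255) does not contain 191.175.180.235
  191.175.176.128/25 (191.175.176.128 - 191.175.176.255) does not contain 191.175.180.235
  191.175.182.0/23 (191.175.182.0 - 191.175.183.255) does not contain 191.175.180.235
Longest matching prefix is /20 -> next hop 134.218.47.248.

134.218.47.248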